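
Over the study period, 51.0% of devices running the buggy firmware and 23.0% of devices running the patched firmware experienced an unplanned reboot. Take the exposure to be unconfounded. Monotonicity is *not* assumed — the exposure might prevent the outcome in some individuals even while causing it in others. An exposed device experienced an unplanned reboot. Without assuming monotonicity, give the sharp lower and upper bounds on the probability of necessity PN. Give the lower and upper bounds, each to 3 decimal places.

0.549 ≤ PN ≤ 1.000

p₁ = 0.51, p₀ = 0.23.
Under exogeneity alone the bounds on PN are max{0,(p₁−p₀)/p₁} ≤ PN ≤ min{1,(1−p₀)/p₁}.
  lower = (p₁ − p₀)/p₁ = 0.28 / 0.51 ≈ 0.5490
  upper = min{1, (1 − p₀)/p₁} = 0.77 / 0.51 ≈ 1.5098 → capped at 1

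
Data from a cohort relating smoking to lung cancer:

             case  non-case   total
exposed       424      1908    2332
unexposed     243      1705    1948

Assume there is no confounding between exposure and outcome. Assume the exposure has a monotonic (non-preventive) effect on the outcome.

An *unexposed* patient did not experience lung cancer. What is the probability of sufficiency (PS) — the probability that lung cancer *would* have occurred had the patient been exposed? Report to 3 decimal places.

p₁ = P(outcome | exposed) = 424/2332 = 0.18182
p₀ = P(outcome | unexposed) = 243/1948 = 0.12474
Under exogeneity and monotonicity, PS = (p₁ − p₀)/(1 − p₀).
PS = (0.18182 − 0.12474) / 0.87526 ≈ 0.0652

PS ≈ 0.065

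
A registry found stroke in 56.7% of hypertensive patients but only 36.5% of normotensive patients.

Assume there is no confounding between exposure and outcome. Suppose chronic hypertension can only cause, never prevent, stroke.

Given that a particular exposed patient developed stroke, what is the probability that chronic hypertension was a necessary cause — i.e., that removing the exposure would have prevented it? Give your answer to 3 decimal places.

p₁ = 0.567, p₀ = 0.365.
Under exogeneity and monotonicity, PN = (p₁ − p₀) / p₁.
PN = (0.567 − 0.365) / 0.567 = 0.202 / 0.567 ≈ 0.3563

PN ≈ 0.356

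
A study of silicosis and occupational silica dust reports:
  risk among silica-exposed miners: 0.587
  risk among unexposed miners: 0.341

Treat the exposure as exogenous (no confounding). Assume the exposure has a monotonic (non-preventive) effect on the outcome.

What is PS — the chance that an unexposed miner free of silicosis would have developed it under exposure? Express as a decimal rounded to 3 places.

Let p₁ = 0.587, p₀ = 0.341.
Under exogeneity and monotonicity, PS = (p₁ − p₀) / (1 − p₀).
PS = (0.587 − 0.341) / (1 − 0.341) = 0.246 / 0.659 ≈ 0.3733

PS ≈ 0.373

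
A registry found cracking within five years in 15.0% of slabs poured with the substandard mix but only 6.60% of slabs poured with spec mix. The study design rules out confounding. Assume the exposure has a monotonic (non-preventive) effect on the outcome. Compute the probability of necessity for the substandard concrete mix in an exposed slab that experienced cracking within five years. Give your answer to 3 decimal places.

PN ≈ 0.560

p₁ = 0.15, p₀ = 0.066.
Under exogeneity and monotonicity, PN = (p₁ − p₀) / p₁.
PN = (0.15 − 0.066) / 0.15 = 0.084 / 0.15 ≈ 0.5600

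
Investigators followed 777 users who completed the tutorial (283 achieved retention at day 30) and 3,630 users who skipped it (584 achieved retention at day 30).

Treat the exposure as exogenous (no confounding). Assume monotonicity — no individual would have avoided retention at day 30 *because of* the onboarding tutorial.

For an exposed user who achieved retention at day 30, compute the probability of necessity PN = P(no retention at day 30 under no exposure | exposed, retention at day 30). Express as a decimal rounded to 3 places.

p₁ = P(outcome | exposed) = 283/777 = 0.36422
p₀ = P(outcome | unexposed) = 584/3630 = 0.16088
Under exogeneity and monotonicity, PN = (p₁ − p₀) / p₁.
PN = (0.36422 − 0.16088) / 0.36422 = 0.20334 / 0.36422 ≈ 0.5583

PN ≈ 0.558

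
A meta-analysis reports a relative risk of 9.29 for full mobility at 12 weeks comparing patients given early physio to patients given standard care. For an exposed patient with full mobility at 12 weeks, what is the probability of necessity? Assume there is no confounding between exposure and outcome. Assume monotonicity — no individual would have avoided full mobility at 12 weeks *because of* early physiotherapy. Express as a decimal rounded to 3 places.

Under exogeneity and monotonicity, PN = (RR − 1) / RR = 1 − 1/RR.
PN = (9.29 − 1) / 9.29 = 8.29 / 9.29 ≈ 0.8924

PN ≈ 0.892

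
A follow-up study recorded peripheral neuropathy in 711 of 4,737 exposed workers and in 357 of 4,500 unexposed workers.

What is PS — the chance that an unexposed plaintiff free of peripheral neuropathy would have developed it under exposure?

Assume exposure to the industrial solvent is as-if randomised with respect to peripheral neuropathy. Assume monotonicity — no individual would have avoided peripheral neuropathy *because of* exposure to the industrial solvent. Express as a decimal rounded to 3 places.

p₁ = P(outcome | exposed) = 711/4737 = 0.15009
p₀ = P(outcome | unexposed) = 357/4500 = 0.079333
Under exogeneity and monotonicity, PS = (p₁ − p₀) / (1 − p₀).
PS = (0.15009 − 0.079333) / (1 − 0.079333) = 0.070762 / 0.92067 ≈ 0.0769

PS ≈ 0.077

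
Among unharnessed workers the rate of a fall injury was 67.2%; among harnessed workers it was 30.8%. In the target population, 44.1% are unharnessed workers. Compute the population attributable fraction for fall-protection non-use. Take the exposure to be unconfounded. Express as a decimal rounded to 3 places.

p₁ = 0.672, p₀ = 0.308.
Overall risk P(Y=1) = π·p₁ + (1−π)·p₀ = 0.441×0.672 + 0.559×0.308 = 0.46852.
Under exogeneity, PAF = [P(Y=1) − p₀] / P(Y=1).
PAF = (0.46852 − 0.308) / 0.46852 ≈ 0.3426

PAF ≈ 0.343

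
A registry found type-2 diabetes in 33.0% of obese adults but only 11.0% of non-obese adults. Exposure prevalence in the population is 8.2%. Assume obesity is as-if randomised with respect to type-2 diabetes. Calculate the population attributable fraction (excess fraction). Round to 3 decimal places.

p₁ = 0.33, p₀ = 0.11.
Overall risk P(Y=1) = π·p₁ + (1−π)·p₀ = 0.082×0.33 + 0.918×0.11 = 0.12804.
Under exogeneity, PAF = [P(Y=1) − p₀] / P(Y=1).
PAF = (0.12804 − 0.11) / 0.12804 ≈ 0.1409

PAF ≈ 0.141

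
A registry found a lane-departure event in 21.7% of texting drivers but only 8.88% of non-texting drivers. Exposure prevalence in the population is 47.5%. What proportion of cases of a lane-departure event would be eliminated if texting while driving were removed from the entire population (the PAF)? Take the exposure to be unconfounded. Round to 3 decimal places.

p₁ = 0.217, p₀ = 0.0888.
Overall risk P(Y=1) = π·p₁ + (1−π)·p₀ = 0.475×0.217 + 0.525×0.0888 = 0.14969.
Under exogeneity, PAF = [P(Y=1) − p₀] / P(Y=1).
PAF = (0.14969 − 0.0888) / 0.14969 ≈ 0.4068

PAF ≈ 0.407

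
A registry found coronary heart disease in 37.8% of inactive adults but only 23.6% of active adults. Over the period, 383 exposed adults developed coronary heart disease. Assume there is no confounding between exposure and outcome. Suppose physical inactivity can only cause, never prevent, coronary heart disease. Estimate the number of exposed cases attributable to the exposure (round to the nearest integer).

p₁ = 0.378, p₀ = 0.236.
PN = (p₁ − p₀)/p₁ = (0.378 − 0.236) / 0.378 ≈ 0.37566.
Attributable cases ≈ PN × (exposed cases) = 0.37566 × 383 ≈ 143.88.

about 144 cases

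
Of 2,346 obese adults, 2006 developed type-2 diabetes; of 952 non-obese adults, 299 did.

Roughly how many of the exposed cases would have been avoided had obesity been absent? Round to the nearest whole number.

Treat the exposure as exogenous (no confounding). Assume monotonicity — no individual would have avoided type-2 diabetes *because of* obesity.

about 1269 cases

p₁ = P(outcome | exposed) = 2006/2346 = 0.85507
p₀ = P(outcome | unexposed) = 299/952 = 0.31408
PN = (p₁ − p₀)/p₁ = (0.85507 − 0.31408) / 0.85507 ≈ 0.63269.
Attributable cases ≈ PN × (exposed cases) = 0.63269 × 2006 ≈ 1269.18.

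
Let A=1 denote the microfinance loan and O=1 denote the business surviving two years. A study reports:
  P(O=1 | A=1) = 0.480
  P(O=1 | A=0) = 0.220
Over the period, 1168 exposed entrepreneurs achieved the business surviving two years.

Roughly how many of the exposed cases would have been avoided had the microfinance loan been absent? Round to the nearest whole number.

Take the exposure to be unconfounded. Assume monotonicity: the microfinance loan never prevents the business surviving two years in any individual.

about 633 cases

Let p₁ = 0.48, p₀ = 0.22.
PN = (p₁ − p₀)/p₁ = (0.48 − 0.22) / 0.48 ≈ 0.54167.
Attributable cases ≈ PN × (exposed cases) = 0.54167 × 1168 ≈ 632.67.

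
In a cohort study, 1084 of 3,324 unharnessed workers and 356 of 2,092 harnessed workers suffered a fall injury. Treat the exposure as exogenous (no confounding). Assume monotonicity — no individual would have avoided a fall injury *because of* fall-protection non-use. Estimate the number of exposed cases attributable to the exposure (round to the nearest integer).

p₁ = P(outcome | exposed) = 1084/3324 = 0.32611
p₀ = P(outcome | unexposed) = 356/2092 = 0.17017
PN = (p₁ − p₀)/p₁ = (0.32611 − 0.17017) / 0.32611 ≈ 0.47818.
Attributable cases ≈ PN × (exposed cases) = 0.47818 × 1084 ≈ 518.35.

about 518 cases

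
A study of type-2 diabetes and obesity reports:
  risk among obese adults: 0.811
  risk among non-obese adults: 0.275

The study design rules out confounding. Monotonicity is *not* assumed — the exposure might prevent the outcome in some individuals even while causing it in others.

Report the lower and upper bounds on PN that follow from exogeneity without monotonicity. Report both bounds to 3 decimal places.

0.661 ≤ PN ≤ 0.894

Let p₁ = 0.811, p₀ = 0.275.
Under exogeneity alone the bounds on PN are max{0,(p₁−p₀)/p₁} ≤ PN ≤ min{1,(1−p₀)/p₁}.
  lower = (p₁ − p₀)/p₁ = 0.536 / 0.811 ≈ 0.6609
  upper = min{1, (1 − p₀)/p₁} = 0.725 / 0.811 ≈ 0.8940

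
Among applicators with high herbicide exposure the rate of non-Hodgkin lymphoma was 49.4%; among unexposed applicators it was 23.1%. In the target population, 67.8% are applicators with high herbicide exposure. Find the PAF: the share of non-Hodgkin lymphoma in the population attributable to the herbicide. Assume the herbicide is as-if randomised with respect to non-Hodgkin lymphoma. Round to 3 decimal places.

PAF ≈ 0.436

p₁ = 0.494, p₀ = 0.231.
Overall risk P(Y=1) = π·p₁ + (1−π)·p₀ = 0.678×0.494 + 0.322×0.231 = 0.40931.
Under exogeneity, PAF = [P(Y=1) − p₀] / P(Y=1).
PAF = (0.40931 − 0.231) / 0.40931 ≈ 0.4356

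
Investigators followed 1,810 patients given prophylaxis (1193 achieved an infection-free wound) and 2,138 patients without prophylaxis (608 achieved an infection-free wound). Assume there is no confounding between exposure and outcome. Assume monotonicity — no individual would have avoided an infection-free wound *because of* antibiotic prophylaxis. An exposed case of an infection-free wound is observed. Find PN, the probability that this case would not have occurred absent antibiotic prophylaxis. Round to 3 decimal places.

PN ≈ 0.569

p₁ = P(outcome | exposed) = 1193/1810 = 0.65912
p₀ = P(outcome | unexposed) = 608/2138 = 0.28438
Under exogeneity and monotonicity, PN = (p₁ − p₀) / p₁.
PN = (0.65912 − 0.28438) / 0.65912 = 0.37474 / 0.65912 ≈ 0.5685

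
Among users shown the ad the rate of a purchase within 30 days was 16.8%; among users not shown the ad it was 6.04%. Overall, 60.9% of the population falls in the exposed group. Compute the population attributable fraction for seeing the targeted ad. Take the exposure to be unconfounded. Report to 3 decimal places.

p₁ = 0.168, p₀ = 0.0604.
Overall risk P(Y=1) = π·p₁ + (1−π)·p₀ = 0.609×0.168 + 0.391×0.0604 = 0.12593.
Under exogeneity, PAF = [P(Y=1) − p₀] / P(Y=1).
PAF = (0.12593 − 0.0604) / 0.12593 ≈ 0.5204

PAF ≈ 0.520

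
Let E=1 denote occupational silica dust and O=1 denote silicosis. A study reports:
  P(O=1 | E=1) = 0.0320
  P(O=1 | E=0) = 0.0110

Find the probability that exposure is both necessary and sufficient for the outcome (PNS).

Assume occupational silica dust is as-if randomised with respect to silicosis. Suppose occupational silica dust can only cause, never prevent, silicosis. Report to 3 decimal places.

Let p₁ = 0.032, p₀ = 0.011.
Under exogeneity and monotonicity, PNS = p₁ − p₀.
PNS = 0.032 − 0.011 = 0.021

PNS ≈ 0.021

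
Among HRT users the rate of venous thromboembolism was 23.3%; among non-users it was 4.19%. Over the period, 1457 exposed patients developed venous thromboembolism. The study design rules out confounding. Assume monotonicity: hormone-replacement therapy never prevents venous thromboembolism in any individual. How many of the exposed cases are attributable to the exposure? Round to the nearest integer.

about 1195 cases

p₁ = 0.233, p₀ = 0.0419.
PN = (p₁ − p₀)/p₁ = (0.233 − 0.0419) / 0.233 ≈ 0.82017.
Attributable cases ≈ PN × (exposed cases) = 0.82017 × 1457 ≈ 1194.99.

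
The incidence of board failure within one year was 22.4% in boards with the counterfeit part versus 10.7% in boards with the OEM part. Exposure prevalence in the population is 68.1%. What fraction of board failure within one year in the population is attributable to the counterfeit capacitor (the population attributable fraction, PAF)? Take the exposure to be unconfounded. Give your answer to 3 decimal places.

p₁ = 0.224, p₀ = 0.107.
Overall risk P(Y=1) = π·p₁ + (1−π)·p₀ = 0.681×0.224 + 0.319×0.107 = 0.18668.
Under exogeneity, PAF = [P(Y=1) − p₀] / P(Y=1).
PAF = (0.18668 − 0.107) / 0.18668 ≈ 0.4268

PAF ≈ 0.427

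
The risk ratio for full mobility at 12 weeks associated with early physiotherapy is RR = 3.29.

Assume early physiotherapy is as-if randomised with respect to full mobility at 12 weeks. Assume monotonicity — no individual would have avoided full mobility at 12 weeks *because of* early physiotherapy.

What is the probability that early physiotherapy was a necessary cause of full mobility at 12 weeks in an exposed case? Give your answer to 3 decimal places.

PN ≈ 0.696

Under exogeneity and monotonicity, PN = (RR − 1) / RR = 1 − 1/RR.
PN = (3.29 − 1) / 3.29 = 2.29 / 3.29 ≈ 0.6960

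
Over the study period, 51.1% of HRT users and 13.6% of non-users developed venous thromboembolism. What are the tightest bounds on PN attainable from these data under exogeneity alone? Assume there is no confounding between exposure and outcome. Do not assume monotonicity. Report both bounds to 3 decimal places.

p₁ = 0.511, p₀ = 0.136.
Under exogeneity alone the bounds on PN are max{0,(p₁−p₀)/p₁} ≤ PN ≤ min{1,(1−p₀)/p₁}.
  lower = (p₁ − p₀)/p₁ = 0.375 / 0.511 ≈ 0.7339
  upper = min{1, (1 − p₀)/p₁} = 0.864 / 0.511 ≈ 1.6908 → capped at 1

0.734 ≤ PN ≤ 1.000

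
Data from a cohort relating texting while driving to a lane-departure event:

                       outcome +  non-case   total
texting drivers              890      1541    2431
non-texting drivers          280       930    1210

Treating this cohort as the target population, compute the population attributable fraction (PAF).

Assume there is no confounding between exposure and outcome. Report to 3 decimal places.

PAF ≈ 0.280

p₁ = P(outcome | exposed) = 890/2431 = 0.3661
p₀ = P(outcome | unexposed) = 280/1210 = 0.2314
Exposure prevalence π = 2431/3641 = 0.66767; overall risk P(Y=1) = 0.32134.
Under exogeneity, PAF = [P(Y=1) − p₀]/P(Y=1).
PAF = (0.32134 − 0.2314) / 0.32134 ≈ 0.2799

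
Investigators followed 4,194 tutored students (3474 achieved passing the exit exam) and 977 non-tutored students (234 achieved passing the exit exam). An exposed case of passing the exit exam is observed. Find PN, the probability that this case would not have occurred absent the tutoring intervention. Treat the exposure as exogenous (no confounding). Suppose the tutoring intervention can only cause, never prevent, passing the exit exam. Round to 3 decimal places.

p₁ = P(outcome | exposed) = 3474/4194 = 0.82833
p₀ = P(outcome | unexposed) = 234/977 = 0.23951
Under exogeneity and monotonicity, PN = (p₁ − p₀) / p₁.
PN = (0.82833 − 0.23951) / 0.82833 = 0.58882 / 0.82833 ≈ 0.7109

PN ≈ 0.711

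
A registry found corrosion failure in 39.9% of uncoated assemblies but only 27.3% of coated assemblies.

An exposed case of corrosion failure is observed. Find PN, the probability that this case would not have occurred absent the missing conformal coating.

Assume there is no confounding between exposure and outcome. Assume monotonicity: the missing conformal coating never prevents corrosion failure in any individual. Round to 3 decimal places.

PN ≈ 0.316

p₁ = 0.399, p₀ = 0.273.
Under exogeneity and monotonicity, PN = (p₁ − p₀) / p₁.
PN = (0.399 − 0.273) / 0.399 = 0.126 / 0.399 ≈ 0.3158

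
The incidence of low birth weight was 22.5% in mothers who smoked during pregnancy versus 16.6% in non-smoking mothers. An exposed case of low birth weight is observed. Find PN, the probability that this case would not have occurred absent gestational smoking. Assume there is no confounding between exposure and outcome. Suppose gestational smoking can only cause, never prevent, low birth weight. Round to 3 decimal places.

PN ≈ 0.262

p₁ = 0.225, p₀ = 0.166.
Under exogeneity and monotonicity, PN = (p₁ − p₀) / p₁.
PN = (0.225 − 0.166) / 0.225 = 0.059 / 0.225 ≈ 0.2622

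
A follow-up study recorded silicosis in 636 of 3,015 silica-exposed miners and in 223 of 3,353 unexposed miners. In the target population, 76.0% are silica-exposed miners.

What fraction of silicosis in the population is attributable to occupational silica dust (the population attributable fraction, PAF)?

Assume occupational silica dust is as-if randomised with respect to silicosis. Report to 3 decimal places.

p₁ = P(outcome | exposed) = 636/3015 = 0.21095
p₀ = P(outcome | unexposed) = 223/3353 = 0.066508
Overall risk P(Y=1) = π·p₁ + (1−π)·p₀ = 0.76×0.21095 + 0.24×0.066508 = 0.17628.
Under exogeneity, PAF = [P(Y=1) − p₀] / P(Y=1).
PAF = (0.17628 − 0.066508) / 0.17628 ≈ 0.6227

PAF ≈ 0.623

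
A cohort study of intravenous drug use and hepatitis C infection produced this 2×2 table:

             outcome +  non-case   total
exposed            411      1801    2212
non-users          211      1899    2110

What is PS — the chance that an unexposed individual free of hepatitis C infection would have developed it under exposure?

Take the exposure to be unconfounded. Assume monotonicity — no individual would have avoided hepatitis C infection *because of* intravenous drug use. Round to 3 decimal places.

p₁ = P(outcome | exposed) = 411/2212 = 0.1858
p₀ = P(outcome | unexposed) = 211/2110 = 0.1
Under exogeneity and monotonicity, PS = (p₁ − p₀)/(1 − p₀).
PS = (0.1858 − 0.1) / 0.9 ≈ 0.0953

PS ≈ 0.095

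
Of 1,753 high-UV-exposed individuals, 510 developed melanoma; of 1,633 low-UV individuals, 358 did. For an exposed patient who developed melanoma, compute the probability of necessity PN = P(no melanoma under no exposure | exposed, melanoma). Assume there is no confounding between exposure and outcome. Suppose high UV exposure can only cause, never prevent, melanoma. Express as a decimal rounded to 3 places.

PN ≈ 0.246

p₁ = P(outcome | exposed) = 510/1753 = 0.29093
p₀ = P(outcome | unexposed) = 358/1633 = 0.21923
Under exogeneity and monotonicity, PN = (p₁ − p₀) / p₁.
PN = (0.29093 − 0.21923) / 0.29093 = 0.071701 / 0.29093 ≈ 0.2465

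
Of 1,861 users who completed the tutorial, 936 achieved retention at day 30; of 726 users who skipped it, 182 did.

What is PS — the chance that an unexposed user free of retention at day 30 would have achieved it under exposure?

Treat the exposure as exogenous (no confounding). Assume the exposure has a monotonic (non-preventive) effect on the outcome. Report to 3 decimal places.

PS ≈ 0.337

p₁ = P(outcome | exposed) = 936/1861 = 0.50296
p₀ = P(outcome | unexposed) = 182/726 = 0.25069
Under exogeneity and monotonicity, PS = (p₁ − p₀) / (1 − p₀).
PS = (0.50296 − 0.25069) / (1 − 0.25069) = 0.25227 / 0.74931 ≈ 0.3367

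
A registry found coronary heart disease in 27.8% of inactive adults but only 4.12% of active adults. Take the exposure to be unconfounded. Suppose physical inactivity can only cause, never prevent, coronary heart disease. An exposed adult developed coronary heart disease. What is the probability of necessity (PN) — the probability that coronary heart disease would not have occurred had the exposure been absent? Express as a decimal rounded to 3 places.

p₁ = 0.278, p₀ = 0.0412.
Under exogeneity and monotonicity, PN = (p₁ − p₀) / p₁.
PN = (0.278 − 0.0412) / 0.278 = 0.2368 / 0.278 ≈ 0.8518

PN ≈ 0.852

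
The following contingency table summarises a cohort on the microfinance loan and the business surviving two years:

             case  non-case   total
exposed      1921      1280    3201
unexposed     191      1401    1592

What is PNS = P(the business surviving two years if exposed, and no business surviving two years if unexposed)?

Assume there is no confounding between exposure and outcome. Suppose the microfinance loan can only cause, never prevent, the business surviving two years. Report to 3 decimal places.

PNS ≈ 0.480

p₁ = P(outcome | exposed) = 1921/3201 = 0.60012
p₀ = P(outcome | unexposed) = 191/1592 = 0.11997
Under exogeneity and monotonicity, PNS = p₁ − p₀.
PNS = 0.60012 − 0.11997 = 0.48015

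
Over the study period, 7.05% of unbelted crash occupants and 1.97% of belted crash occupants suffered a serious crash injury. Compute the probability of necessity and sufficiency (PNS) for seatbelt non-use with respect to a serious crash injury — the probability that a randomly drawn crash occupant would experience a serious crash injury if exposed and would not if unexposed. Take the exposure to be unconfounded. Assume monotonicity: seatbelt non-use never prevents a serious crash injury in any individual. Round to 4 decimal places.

PNS ≈ 0.0508

p₁ = 0.0705, p₀ = 0.0197.
Under exogeneity and monotonicity, PNS = p₁ − p₀.
PNS = 0.0705 − 0.0197 = 0.0508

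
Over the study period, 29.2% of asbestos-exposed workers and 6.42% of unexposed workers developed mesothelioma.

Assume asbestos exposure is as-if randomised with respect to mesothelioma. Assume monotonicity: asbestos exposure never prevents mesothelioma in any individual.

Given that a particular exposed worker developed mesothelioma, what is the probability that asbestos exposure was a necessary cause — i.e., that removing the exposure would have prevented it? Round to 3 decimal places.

PN ≈ 0.780

p₁ = 0.292, p₀ = 0.0642.
Under exogeneity and monotonicity, PN = (p₁ − p₀) / p₁.
PN = (0.292 − 0.0642) / 0.292 = 0.2278 / 0.292 ≈ 0.7801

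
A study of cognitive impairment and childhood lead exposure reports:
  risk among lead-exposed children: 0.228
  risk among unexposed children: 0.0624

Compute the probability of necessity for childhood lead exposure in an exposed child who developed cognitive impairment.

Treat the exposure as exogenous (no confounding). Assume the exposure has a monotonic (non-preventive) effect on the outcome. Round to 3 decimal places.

Let p₁ = 0.228, p₀ = 0.0624.
Under exogeneity and monotonicity, PN = (p₁ − p₀) / p₁.
PN = (0.228 − 0.0624) / 0.228 = 0.1656 / 0.228 ≈ 0.7263

PN ≈ 0.726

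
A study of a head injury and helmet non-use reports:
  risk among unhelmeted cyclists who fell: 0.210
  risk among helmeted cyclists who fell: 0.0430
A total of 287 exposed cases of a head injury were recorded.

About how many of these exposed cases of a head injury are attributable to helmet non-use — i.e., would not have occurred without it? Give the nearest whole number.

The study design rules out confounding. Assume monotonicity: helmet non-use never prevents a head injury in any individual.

about 228 cases

Let p₁ = 0.21, p₀ = 0.043.
PN = (p₁ − p₀)/p₁ = (0.21 − 0.043) / 0.21 ≈ 0.79524.
Attributable cases ≈ PN × (exposed cases) = 0.79524 × 287 ≈ 228.23.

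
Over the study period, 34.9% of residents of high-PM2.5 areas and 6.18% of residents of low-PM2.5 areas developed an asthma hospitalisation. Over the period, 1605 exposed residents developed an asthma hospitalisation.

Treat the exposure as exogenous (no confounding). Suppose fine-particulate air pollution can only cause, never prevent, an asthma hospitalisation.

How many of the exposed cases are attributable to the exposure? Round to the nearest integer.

about 1321 cases

p₁ = 0.349, p₀ = 0.0618.
PN = (p₁ − p₀)/p₁ = (0.349 − 0.0618) / 0.349 ≈ 0.82292.
Attributable cases ≈ PN × (exposed cases) = 0.82292 × 1605 ≈ 1320.79.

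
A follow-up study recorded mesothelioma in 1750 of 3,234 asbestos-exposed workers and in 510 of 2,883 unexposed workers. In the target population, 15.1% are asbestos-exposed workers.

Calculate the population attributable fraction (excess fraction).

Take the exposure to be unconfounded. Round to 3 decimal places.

p₁ = P(outcome | exposed) = 1750/3234 = 0.54113
p₀ = P(outcome | unexposed) = 510/2883 = 0.1769
Overall risk P(Y=1) = π·p₁ + (1−π)·p₀ = 0.151×0.54113 + 0.849×0.1769 = 0.2319.
Under exogeneity, PAF = [P(Y=1) − p₀] / P(Y=1).
PAF = (0.2319 − 0.1769) / 0.2319 ≈ 0.2372

PAF ≈ 0.237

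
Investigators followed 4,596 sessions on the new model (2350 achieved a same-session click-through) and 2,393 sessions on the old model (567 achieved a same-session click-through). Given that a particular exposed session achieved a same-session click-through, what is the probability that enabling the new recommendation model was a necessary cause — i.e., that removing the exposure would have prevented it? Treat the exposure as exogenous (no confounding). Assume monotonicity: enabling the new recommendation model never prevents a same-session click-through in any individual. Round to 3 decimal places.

PN ≈ 0.537

p₁ = P(outcome | exposed) = 2350/4596 = 0.51131
p₀ = P(outcome | unexposed) = 567/2393 = 0.23694
Under exogeneity and monotonicity, PN = (p₁ − p₀) / p₁.
PN = (0.51131 − 0.23694) / 0.51131 = 0.27437 / 0.51131 ≈ 0.5366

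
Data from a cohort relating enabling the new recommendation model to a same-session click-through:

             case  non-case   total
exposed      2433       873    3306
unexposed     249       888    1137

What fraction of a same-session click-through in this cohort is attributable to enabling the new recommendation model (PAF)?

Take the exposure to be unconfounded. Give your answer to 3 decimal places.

p₁ = P(outcome | exposed) = 2433/3306 = 0.73593
p₀ = P(outcome | unexposed) = 249/1137 = 0.219
Exposure prevalence π = 3306/4443 = 0.74409; overall risk P(Y=1) = 0.60365.
Under exogeneity, PAF = [P(Y=1) − p₀]/P(Y=1).
PAF = (0.60365 − 0.219) / 0.60365 ≈ 0.6372

PAF ≈ 0.637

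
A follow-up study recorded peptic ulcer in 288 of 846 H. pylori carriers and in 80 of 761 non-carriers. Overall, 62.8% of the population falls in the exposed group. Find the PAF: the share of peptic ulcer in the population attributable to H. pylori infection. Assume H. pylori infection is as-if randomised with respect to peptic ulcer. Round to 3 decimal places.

PAF ≈ 0.584

p₁ = P(outcome | exposed) = 288/846 = 0.34043
p₀ = P(outcome | unexposed) = 80/761 = 0.10512
Overall risk P(Y=1) = π·p₁ + (1−π)·p₀ = 0.628×0.34043 + 0.372×0.10512 = 0.25289.
Under exogeneity, PAF = [P(Y=1) − p₀] / P(Y=1).
PAF = (0.25289 − 0.10512) / 0.25289 ≈ 0.5843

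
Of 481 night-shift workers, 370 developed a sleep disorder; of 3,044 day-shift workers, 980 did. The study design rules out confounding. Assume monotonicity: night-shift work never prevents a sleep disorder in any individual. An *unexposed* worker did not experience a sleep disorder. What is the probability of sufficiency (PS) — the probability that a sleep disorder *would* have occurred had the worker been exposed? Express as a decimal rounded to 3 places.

p₁ = P(outcome | exposed) = 370/481 = 0.76923
p₀ = P(outcome | unexposed) = 980/3044 = 0.32194
Under exogeneity and monotonicity, PS = (p₁ − p₀) / (1 − p₀).
PS = (0.76923 − 0.32194) / (1 − 0.32194) = 0.44729 / 0.67806 ≈ 0.6597

PS ≈ 0.660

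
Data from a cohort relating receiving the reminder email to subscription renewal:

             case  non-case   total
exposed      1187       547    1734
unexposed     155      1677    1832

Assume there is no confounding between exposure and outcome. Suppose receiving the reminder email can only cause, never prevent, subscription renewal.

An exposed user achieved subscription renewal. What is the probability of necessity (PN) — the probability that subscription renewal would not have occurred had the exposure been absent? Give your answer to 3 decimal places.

PN ≈ 0.876

p₁ = P(outcome | exposed) = 1187/1734 = 0.68454
p₀ = P(outcome | unexposed) = 155/1832 = 0.084607
Under exogeneity and monotonicity, PN = (p₁ − p₀)/p₁.
PN = (0.68454 − 0.084607) / 0.68454 ≈ 0.8764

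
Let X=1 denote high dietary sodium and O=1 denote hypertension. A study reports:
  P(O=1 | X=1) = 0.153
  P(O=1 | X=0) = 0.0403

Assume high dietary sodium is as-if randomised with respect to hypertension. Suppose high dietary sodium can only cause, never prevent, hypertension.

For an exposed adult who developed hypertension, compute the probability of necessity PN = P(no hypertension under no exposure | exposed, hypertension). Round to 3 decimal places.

Let p₁ = 0.153, p₀ = 0.0403.
Under exogeneity and monotonicity, PN = (p₁ − p₀) / p₁.
PN = (0.153 − 0.0403) / 0.153 = 0.1127 / 0.153 ≈ 0.7366

PN ≈ 0.737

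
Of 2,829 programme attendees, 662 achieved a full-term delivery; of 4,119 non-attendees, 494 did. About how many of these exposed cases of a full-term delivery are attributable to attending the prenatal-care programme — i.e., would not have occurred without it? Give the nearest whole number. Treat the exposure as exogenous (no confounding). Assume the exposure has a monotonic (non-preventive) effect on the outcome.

p₁ = P(outcome | exposed) = 662/2829 = 0.234
p₀ = P(outcome | unexposed) = 494/4119 = 0.11993
PN = (p₁ − p₀)/p₁ = (0.234 − 0.11993) / 0.234 ≈ 0.48748.
Attributable cases ≈ PN × (exposed cases) = 0.48748 × 662 ≈ 322.71.

about 323 cases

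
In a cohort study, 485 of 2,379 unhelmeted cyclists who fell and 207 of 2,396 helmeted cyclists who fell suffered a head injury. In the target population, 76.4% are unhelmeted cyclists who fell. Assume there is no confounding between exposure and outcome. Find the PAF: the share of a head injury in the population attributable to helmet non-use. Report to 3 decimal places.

p₁ = P(outcome | exposed) = 485/2379 = 0.20387
p₀ = P(outcome | unexposed) = 207/2396 = 0.086394
Overall risk P(Y=1) = π·p₁ + (1−π)·p₀ = 0.764×0.20387 + 0.236×0.086394 = 0.17614.
Under exogeneity, PAF = [P(Y=1) − p₀] / P(Y=1).
PAF = (0.17614 − 0.086394) / 0.17614 ≈ 0.5095

PAF ≈ 0.510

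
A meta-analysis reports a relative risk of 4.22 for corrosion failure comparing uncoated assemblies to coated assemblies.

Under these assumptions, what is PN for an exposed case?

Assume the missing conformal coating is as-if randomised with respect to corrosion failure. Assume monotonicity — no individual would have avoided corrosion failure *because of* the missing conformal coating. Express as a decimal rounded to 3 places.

Under exogeneity and monotonicity, PN = (RR − 1) / RR = 1 − 1/RR.
PN = (4.22 − 1) / 4.22 = 3.22 / 4.22 ≈ 0.7630

PN ≈ 0.763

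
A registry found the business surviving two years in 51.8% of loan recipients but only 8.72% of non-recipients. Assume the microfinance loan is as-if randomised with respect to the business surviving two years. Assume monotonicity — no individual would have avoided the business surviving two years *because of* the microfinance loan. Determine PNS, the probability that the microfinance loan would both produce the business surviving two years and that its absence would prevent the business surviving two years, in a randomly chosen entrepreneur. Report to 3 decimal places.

PNS ≈ 0.431

p₁ = 0.518, p₀ = 0.0872.
Under exogeneity and monotonicity, PNS = p₁ − p₀.
PNS = 0.518 − 0.0872 = 0.4308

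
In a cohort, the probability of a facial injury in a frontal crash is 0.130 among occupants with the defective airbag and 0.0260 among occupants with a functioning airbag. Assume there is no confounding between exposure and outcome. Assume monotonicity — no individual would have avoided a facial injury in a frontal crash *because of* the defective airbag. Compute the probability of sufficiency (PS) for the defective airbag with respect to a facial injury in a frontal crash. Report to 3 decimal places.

Let p₁ = 0.13, p₀ = 0.026.
Under exogeneity and monotonicity, PS = (p₁ − p₀) / (1 − p₀).
PS = (0.13 − 0.026) / (1 − 0.026) = 0.104 / 0.974 ≈ 0.1068

PS ≈ 0.107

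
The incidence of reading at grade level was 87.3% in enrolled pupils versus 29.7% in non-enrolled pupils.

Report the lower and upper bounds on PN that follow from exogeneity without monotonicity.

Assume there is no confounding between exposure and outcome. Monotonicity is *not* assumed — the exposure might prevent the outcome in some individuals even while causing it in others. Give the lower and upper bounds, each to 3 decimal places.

p₁ = 0.873, p₀ = 0.297.
Under exogeneity alone the bounds on PN are max{0,(p₁−p₀)/p₁} ≤ PN ≤ min{1,(1−p₀)/p₁}.
  lower = (p₁ − p₀)/p₁ = 0.576 / 0.873 ≈ 0.6598
  upper = min{1, (1 − p₀)/p₁} = 0.703 / 0.873 ≈ 0.8053

0.660 ≤ PN ≤ 0.805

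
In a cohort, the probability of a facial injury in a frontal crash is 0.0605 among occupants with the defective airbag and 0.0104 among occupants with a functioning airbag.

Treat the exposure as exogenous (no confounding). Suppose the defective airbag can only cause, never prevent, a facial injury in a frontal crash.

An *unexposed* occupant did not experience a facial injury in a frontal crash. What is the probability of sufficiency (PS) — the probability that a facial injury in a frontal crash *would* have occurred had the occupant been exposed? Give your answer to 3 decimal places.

PS ≈ 0.051

Let p₁ = 0.0605, p₀ = 0.0104.
Under exogeneity and monotonicity, PS = (p₁ − p₀) / (1 − p₀).
PS = (0.0605 − 0.0104) / (1 − 0.0104) = 0.0501 / 0.9896 ≈ 0.0506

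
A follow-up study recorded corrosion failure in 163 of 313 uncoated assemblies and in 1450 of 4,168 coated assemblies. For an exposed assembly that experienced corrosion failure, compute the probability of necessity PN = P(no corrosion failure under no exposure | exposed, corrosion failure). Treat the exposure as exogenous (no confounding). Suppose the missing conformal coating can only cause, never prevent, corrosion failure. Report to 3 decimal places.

PN ≈ 0.332

p₁ = P(outcome | exposed) = 163/313 = 0.52077
p₀ = P(outcome | unexposed) = 1450/4168 = 0.34789
Under exogeneity and monotonicity, PN = (p₁ − p₀) / p₁.
PN = (0.52077 − 0.34789) / 0.52077 = 0.17288 / 0.52077 ≈ 0.3320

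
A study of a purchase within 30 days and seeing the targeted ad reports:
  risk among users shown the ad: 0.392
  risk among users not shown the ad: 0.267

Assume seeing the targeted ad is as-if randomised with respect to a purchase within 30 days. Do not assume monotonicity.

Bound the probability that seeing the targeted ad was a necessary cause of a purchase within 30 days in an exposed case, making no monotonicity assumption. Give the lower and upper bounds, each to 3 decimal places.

Let p₁ = 0.392, p₀ = 0.267.
Under exogeneity alone the bounds on PN are max{0,(p₁−p₀)/p₁} ≤ PN ≤ min{1,(1−p₀)/p₁}.
  lower = (p₁ − p₀)/p₁ = 0.125 / 0.392 ≈ 0.3189
  upper = min{1, (1 − p₀)/p₁} = 0.733 / 0.392 ≈ 1.8699 → capped at 1

0.319 ≤ PN ≤ 1.000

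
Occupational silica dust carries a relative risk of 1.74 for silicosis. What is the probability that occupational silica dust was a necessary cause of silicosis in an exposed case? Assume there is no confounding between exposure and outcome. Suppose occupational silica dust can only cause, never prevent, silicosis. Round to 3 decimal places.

Under exogeneity and monotonicity, PN = (RR − 1) / RR = 1 − 1/RR.
PN = (1.74 − 1) / 1.74 = 0.74 / 1.74 ≈ 0.4253

PN ≈ 0.425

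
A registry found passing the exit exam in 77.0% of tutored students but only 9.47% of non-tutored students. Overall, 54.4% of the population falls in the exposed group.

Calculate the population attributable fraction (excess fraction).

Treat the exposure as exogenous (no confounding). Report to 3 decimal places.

p₁ = 0.77, p₀ = 0.0947.
Overall risk P(Y=1) = π·p₁ + (1−π)·p₀ = 0.544×0.77 + 0.456×0.0947 = 0.46206.
Under exogeneity, PAF = [P(Y=1) − p₀] / P(Y=1).
PAF = (0.46206 − 0.0947) / 0.46206 ≈ 0.7950

PAF ≈ 0.795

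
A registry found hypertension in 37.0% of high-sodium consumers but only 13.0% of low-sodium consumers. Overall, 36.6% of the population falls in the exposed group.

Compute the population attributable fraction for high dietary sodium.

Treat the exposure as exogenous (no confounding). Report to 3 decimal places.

p₁ = 0.37, p₀ = 0.13.
Overall risk P(Y=1) = π·p₁ + (1−π)·p₀ = 0.366×0.37 + 0.634×0.13 = 0.21784.
Under exogeneity, PAF = [P(Y=1) − p₀] / P(Y=1).
PAF = (0.21784 − 0.13) / 0.21784 ≈ 0.4032

PAF ≈ 0.403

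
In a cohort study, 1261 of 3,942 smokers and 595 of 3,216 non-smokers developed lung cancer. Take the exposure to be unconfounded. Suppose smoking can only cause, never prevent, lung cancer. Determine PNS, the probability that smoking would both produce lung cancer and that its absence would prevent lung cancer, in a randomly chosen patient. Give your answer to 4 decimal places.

PNS ≈ 0.1349

p₁ = P(outcome | exposed) = 1261/3942 = 0.31989
p₀ = P(outcome | unexposed) = 595/3216 = 0.18501
Under exogeneity and monotonicity, PNS = p₁ − p₀.
PNS = 0.31989 − 0.18501 = 0.13488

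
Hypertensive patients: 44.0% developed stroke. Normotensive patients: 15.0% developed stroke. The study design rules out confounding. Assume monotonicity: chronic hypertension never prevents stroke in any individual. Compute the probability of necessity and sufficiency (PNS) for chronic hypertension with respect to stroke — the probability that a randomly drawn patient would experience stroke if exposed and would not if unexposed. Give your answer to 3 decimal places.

PNS ≈ 0.290

p₁ = 0.44, p₀ = 0.15.
Under exogeneity and monotonicity, PNS = p₁ − p₀.
PNS = 0.44 − 0.15 = 0.29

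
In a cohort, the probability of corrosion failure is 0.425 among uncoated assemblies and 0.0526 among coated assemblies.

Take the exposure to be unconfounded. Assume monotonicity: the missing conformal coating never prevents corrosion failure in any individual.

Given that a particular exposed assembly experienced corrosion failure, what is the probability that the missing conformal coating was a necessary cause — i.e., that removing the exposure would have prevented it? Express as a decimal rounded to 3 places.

Let p₁ = 0.425, p₀ = 0.0526.
Under exogeneity and monotonicity, PN = (p₁ − p₀) / p₁.
PN = (0.425 − 0.0526) / 0.425 = 0.3724 / 0.425 ≈ 0.8762

PN ≈ 0.876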